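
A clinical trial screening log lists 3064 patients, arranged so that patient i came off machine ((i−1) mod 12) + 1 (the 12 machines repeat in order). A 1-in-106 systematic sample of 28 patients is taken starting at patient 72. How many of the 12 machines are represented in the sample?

6

Consecutive selections differ by k = 106, so their machine numbers differ by 106 mod 12 = 10.
gcd(106, 12) = 2, so the sample visits 12/2 = 6 distinct residues mod 12.
Start 72 is machine 12; the machines hit are 2, 4, 6, 8, 10, 12.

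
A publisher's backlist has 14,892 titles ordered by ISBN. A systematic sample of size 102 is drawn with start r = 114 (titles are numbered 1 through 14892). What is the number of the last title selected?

k = 14892/102 = 146
102nd selection = r + (102−1)·k = 114 + 101×146 = 114 + 14746 = 14860

14860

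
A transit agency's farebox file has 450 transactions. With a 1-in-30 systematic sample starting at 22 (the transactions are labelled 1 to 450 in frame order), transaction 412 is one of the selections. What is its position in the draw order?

k = 30
position = (412 − 22)/30 + 1 = 390/30 + 1 = 13 + 1 = 14

14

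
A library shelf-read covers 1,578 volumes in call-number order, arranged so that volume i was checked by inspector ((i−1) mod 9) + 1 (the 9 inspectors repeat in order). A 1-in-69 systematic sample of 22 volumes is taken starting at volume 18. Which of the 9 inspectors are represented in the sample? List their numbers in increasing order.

3, 6, 9

Consecutive selections differ by k = 69, so their inspector numbers differ by 69 mod 9 = 6.
gcd(69, 9) = 3, so the sample visits 9/3 = 3 distinct residues mod 9.
Start 18 is inspector 9; the inspectors hit are 3, 6, 9.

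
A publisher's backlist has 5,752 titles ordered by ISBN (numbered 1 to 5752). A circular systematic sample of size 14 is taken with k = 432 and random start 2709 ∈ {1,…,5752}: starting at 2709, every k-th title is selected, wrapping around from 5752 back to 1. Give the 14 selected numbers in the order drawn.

Selection 1: 2709
Selection 2: 2709 + 432 = 3141
Selection 3: 3141 + 432 = 3573
Selection 4: 3573 + 432 = 4005
Selection 5: 4005 + 432 = 4437
Selection 6: 4437 + 432 = 4869
Selection 7: 4869 + 432 = 5301
Selection 8: 5301 + 432 = 5733
Selection 9: 5733 + 432 = 6165 → 6165 − 5752 = 413
Selection 10: 413 + 432 = 845
Selection 11: 845 + 432 = 1277
Selection 12: 1277 + 432 = 1709
Selection 13: 1709 + 432 = 2141
Selection 14: 2141 + 432 = 2573

2709, 3141, 3573, 4005, 4437, 4869, 5301, 5733, 413, 845, 1277, 1709, 2141, 2573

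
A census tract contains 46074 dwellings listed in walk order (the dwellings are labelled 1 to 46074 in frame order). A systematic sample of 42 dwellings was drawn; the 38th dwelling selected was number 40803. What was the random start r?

214

k = 46074/42 = 1097
r = 40803 − (38−1)×1097 = 40803 − 40589 = 214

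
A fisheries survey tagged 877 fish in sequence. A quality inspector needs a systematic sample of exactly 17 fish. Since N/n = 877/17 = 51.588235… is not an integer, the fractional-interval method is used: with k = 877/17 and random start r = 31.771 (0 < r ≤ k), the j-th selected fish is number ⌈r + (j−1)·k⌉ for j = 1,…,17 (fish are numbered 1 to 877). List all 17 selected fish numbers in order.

j=1: r + 0k = 31.771 → ⌈·⌉ = 32
j=2: r + 1k = 83.359235… → ⌈·⌉ = 84
j=3: r + 2k = 134.947470… → ⌈·⌉ = 135
j=4: r + 3k = 186.535705… → ⌈·⌉ = 187
j=5: r + 4k = 238.123941… → ⌈·⌉ = 239
j=6: r + 5k = 289.712176… → ⌈·⌉ = 290
j=7: r + 6k = 341.300411… → ⌈·⌉ = 342
j=8: r + 7k = 392.888647… → ⌈·⌉ = 393
j=9: r + 8k = 444.476882… → ⌈·⌉ = 445
j=10: r + 9k = 496.065117… → ⌈·⌉ = 497
j=11: r + 10k = 547.653352… → ⌈·⌉ = 548
j=12: r + 11k = 599.241588… → ⌈·⌉ = 600
j=13: r + 12k = 650.829823… → ⌈·⌉ = 651
j=14: r + 13k = 702.418058… → ⌈·⌉ = 703
j=15: r + 14k = 754.006294… → ⌈·⌉ = 755
j=16: r + 15k = 805.594529… → ⌈·⌉ = 806
j=17: r + 16k = 857.182764… → ⌈·⌉ = 858

32, 84, 135, 187, 239, 290, 342, 393, 445, 497, 548, 600, 651, 703, 755, 806, 858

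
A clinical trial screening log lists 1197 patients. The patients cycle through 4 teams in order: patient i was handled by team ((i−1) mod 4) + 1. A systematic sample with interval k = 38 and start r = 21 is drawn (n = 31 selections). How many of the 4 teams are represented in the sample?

2

Consecutive selections differ by k = 38, so their team numbers differ by 38 mod 4 = 2.
gcd(38, 4) = 2, so the sample visits 4/2 = 2 distinct residues mod 4.
Start 21 is team 1; the teams hit are 1, 3.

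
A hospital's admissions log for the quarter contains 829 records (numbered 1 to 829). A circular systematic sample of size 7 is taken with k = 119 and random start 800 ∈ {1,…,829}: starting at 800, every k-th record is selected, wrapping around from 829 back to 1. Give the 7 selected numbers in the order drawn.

800, 90, 209, 328, 447, 566, 685

Selection 1: 800
Selection 2: 800 + 119 = 919 → 919 − 829 = 90
Selection 3: 90 + 119 = 209
Selection 4: 209 + 119 = 328
Selection 5: 328 + 119 = 447
Selection 6: 447 + 119 = 566
Selection 7: 566 + 119 = 685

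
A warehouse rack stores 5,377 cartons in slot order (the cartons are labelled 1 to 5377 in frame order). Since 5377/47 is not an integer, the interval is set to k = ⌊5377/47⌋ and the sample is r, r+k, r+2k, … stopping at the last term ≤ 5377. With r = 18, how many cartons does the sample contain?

48

k = ⌊5377/47⌋ = 114
Achieved size = ⌊(5377 − 18)/114⌋ + 1 = ⌊5359/114⌋ + 1 = 47 + 1 = 48
(last selection: 18 + 47×114 = 5376 ≤ 5377; next would be 5490 > 5377)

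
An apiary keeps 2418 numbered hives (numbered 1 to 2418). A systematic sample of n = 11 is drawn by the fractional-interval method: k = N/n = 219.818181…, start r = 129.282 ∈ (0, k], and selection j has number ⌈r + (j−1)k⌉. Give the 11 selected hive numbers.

j=1: r + 0k = 129.282 → ⌈·⌉ = 130
j=2: r + 1k = 349.100181… → ⌈·⌉ = 350
j=3: r + 2k = 568.918363… → ⌈·⌉ = 569
j=4: r + 3k = 788.736545… → ⌈·⌉ = 789
j=5: r + 4k = 1008.554727… → ⌈·⌉ = 1009
j=6: r + 5k = 1228.372909… → ⌈·⌉ = 1229
j=7: r + 6k = 1448.191090… → ⌈·⌉ = 1449
j=8: r + 7k = 1668.009272… → ⌈·⌉ = 1669
j=9: r + 8k = 1887.827454… → ⌈·⌉ = 1888
j=10: r + 9k = 2107.645636… → ⌈·⌉ = 2108
j=11: r + 10k = 2327.463818… → ⌈·⌉ = 2328

130, 350, 569, 789, 1009, 1229, 1449, 1669, 1888, 2108, 2328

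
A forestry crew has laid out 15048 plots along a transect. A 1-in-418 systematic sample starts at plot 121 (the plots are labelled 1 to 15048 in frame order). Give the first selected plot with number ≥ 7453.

k = 418
Steps past start: ⌈(7453 − 121)/418⌉ = ⌈7332/418⌉ = 18
Selected plot: 121 + 18×418 = 7645

7645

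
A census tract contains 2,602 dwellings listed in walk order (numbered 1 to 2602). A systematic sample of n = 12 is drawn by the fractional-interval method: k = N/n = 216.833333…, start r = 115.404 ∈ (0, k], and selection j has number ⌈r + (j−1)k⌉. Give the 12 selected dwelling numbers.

j=1: r + 0k = 115.404 → ⌈·⌉ = 116
j=2: r + 1k = 332.237333… → ⌈·⌉ = 333
j=3: r + 2k = 549.070666… → ⌈·⌉ = 550
j=4: r + 3k = 765.904 → ⌈·⌉ = 766
j=5: r + 4k = 982.737333… → ⌈·⌉ = 983
j=6: r + 5k = 1199.570666… → ⌈·⌉ = 1200
j=7: r + 6k = 1416.404 → ⌈·⌉ = 1417
j=8: r + 7k = 1633.237333… → ⌈·⌉ = 1634
j=9: r + 8k = 1850.070666… → ⌈·⌉ = 1851
j=10: r + 9k = 2066.904 → ⌈·⌉ = 2067
j=11: r + 10k = 2283.737333… → ⌈·⌉ = 2284
j=12: r + 11k = 2500.570666… → ⌈·⌉ = 2501

116, 333, 550, 766, 983, 1200, 1417, 1634, 1851, 2067, 2284, 2501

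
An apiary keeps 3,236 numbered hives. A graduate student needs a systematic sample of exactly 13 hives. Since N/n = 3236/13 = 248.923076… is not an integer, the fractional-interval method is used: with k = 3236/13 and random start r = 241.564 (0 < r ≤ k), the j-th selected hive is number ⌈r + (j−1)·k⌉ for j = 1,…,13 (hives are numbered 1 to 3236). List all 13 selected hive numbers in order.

j=1: r + 0k = 241.564 → ⌈·⌉ = 242
j=2: r + 1k = 490.487076… → ⌈·⌉ = 491
j=3: r + 2k = 739.410153… → ⌈·⌉ = 740
j=4: r + 3k = 988.333230… → ⌈·⌉ = 989
j=5: r + 4k = 1237.256307… → ⌈·⌉ = 1238
j=6: r + 5k = 1486.179384… → ⌈·⌉ = 1487
j=7: r + 6k = 1735.102461… → ⌈·⌉ = 1736
j=8: r + 7k = 1984.025538… → ⌈·⌉ = 1985
j=9: r + 8k = 2232.948615… → ⌈·⌉ = 2233
j=10: r + 9k = 2481.871692… → ⌈·⌉ = 2482
j=11: r + 10k = 2730.794769… → ⌈·⌉ = 2731
j=12: r + 11k = 2979.717846… → ⌈·⌉ = 2980
j=13: r + 12k = 3228.640923… → ⌈·⌉ = 3229

242, 491, 740, 989, 1238, 1487, 1736, 1985, 2233, 2482, 2731, 2980, 3229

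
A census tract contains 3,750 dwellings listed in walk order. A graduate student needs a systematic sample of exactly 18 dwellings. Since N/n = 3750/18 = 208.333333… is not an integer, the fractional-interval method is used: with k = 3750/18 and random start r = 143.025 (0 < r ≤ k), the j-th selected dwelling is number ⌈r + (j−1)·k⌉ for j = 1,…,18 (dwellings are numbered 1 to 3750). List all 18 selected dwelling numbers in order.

144, 352, 560, 769, 977, 1185, 1394, 1602, 1810, 2019, 2227, 2435, 2644, 2852, 3060, 3269, 3477, 3685

j=1: r + 0k = 143.025 → ⌈·⌉ = 144
j=2: r + 1k = 351.358333… → ⌈·⌉ = 352
j=3: r + 2k = 559.691666… → ⌈·⌉ = 560
j=4: r + 3k = 768.025 → ⌈·⌉ = 769
j=5: r + 4k = 976.358333… → ⌈·⌉ = 977
j=6: r + 5k = 1184.691666… → ⌈·⌉ = 1185
j=7: r + 6k = 1393.025 → ⌈·⌉ = 1394
j=8: r + 7k = 1601.358333… → ⌈·⌉ = 1602
j=9: r + 8k = 1809.691666… → ⌈·⌉ = 1810
j=10: r + 9k = 2018.025 → ⌈·⌉ = 2019
j=11: r + 10k = 2226.358333… → ⌈·⌉ = 2227
j=12: r + 11k = 2434.691666… → ⌈·⌉ = 2435
j=13: r + 12k = 2643.025 → ⌈·⌉ = 2644
j=14: r + 13k = 2851.358333… → ⌈·⌉ = 2852
j=15: r + 14k = 3059.691666… → ⌈·⌉ = 3060
j=16: r + 15k = 3268.025 → ⌈·⌉ = 3269
j=17: r + 16k = 3476.358333… → ⌈·⌉ = 3477
j=18: r + 17k = 3684.691666… → ⌈·⌉ = 3685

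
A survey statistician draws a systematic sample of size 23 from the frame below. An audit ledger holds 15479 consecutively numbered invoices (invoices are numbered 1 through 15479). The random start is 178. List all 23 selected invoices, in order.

k = N/n = 15479/23 = 673
invoice 1: 178
invoice 2: 178 + 673 = 851
invoice 3: 851 + 673 = 1524
invoice 4: 1524 + 673 = 2197
invoice 5: 2197 + 673 = 2870
invoice 6: 2870 + 673 = 3543
invoice 7: 3543 + 673 = 4216
invoice 8: 4216 + 673 = 4889
invoice 9: 4889 + 673 = 5562
invoice 10: 5562 + 673 = 6235
invoice 11: 6235 + 673 = 6908
invoice 12: 6908 + 673 = 7581
invoice 13: 7581 + 673 = 8254
invoice 14: 8254 + 673 = 8927
invoice 15: 8927 + 673 = 9600
invoice 16: 9600 + 673 = 10273
invoice 17: 10273 + 673 = 10946
invoice 18: 10946 + 673 = 11619
invoice 19: 11619 + 673 = 12292
invoice 20: 12292 + 673 = 12965
invoice 21: 12965 + 673 = 13638
invoice 22: 13638 + 673 = 14311
invoice 23: 14311 + 673 = 14984

178, 851, 1524, 2197, 2870, 3543, 4216, 4889, 5562, 6235, 6908, 7581, 8254, 8927, 9600, 10273, 10946, 11619, 12292, 12965, 13638, 14311, 14984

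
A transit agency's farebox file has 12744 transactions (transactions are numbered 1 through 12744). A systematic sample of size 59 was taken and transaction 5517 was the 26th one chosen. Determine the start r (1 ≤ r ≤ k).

k = 12744/59 = 216
r = 5517 − (26−1)×216 = 5517 − 5400 = 117

117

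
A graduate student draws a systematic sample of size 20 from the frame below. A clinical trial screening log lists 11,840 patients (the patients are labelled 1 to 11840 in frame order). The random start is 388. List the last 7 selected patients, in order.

k = N/n = 11840/20 = 592
14th selection = 388 + 13×592 = 8084
15th: 8084 + 592 = 8676
16th: 8676 + 592 = 9268
17th: 9268 + 592 = 9860
18th: 9860 + 592 = 10452
19th: 10452 + 592 = 11044
20th: 11044 + 592 = 11636

8084, 8676, 9268, 9860, 10452, 11044, 11636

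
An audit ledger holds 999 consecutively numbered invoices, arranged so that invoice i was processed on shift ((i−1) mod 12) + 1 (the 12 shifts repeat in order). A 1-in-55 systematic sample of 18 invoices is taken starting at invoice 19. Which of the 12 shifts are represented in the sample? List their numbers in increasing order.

1, 2, 3, 4, 5, 6, 7, 8, 9, 10, 11, 12

Consecutive selections differ by k = 55, so their shift numbers differ by 55 mod 12 = 7.
gcd(55, 12) = 1, so the sample visits 12/1 = 12 distinct residues mod 12.
Start 19 is shift 7; the shifts hit are 1, 2, 3, 4, 5, 6, 7, 8, 9, 10, 11, 12.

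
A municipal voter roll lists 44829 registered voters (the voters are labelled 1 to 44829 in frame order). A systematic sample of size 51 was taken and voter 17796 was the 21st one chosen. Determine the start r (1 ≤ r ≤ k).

216

k = 44829/51 = 879
r = 17796 − (21−1)×879 = 17796 − 17580 = 216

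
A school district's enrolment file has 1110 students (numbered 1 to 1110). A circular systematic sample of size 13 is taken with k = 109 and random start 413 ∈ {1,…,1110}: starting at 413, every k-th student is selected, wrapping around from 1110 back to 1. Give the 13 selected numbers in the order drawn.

413, 522, 631, 740, 849, 958, 1067, 66, 175, 284, 393, 502, 611

Selection 1: 413
Selection 2: 413 + 109 = 522
Selection 3: 522 + 109 = 631
Selection 4: 631 + 109 = 740
Selection 5: 740 + 109 = 849
Selection 6: 849 + 109 = 958
Selection 7: 958 + 109 = 1067
Selection 8: 1067 + 109 = 1176 → 1176 − 1110 = 66
Selection 9: 66 + 109 = 175
Selection 10: 175 + 109 = 284
Selection 11: 284 + 109 = 393
Selection 12: 393 + 109 = 502
Selection 13: 502 + 109 = 611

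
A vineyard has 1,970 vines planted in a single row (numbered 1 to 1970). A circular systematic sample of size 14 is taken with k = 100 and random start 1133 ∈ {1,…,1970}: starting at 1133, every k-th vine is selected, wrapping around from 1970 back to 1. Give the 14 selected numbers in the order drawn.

1133, 1233, 1333, 1433, 1533, 1633, 1733, 1833, 1933, 63, 163, 263, 363, 463

Selection 1: 1133
Selection 2: 1133 + 100 = 1233
Selection 3: 1233 + 100 = 1333
Selection 4: 1333 + 100 = 1433
Selection 5: 1433 + 100 = 1533
Selection 6: 1533 + 100 = 1633
Selection 7: 1633 + 100 = 1733
Selection 8: 1733 + 100 = 1833
Selection 9: 1833 + 100 = 1933
Selection 10: 1933 + 100 = 2033 → 2033 − 1970 = 63
Selection 11: 63 + 100 = 163
Selection 12: 163 + 100 = 263
Selection 13: 263 + 100 = 363
Selection 14: 363 + 100 = 463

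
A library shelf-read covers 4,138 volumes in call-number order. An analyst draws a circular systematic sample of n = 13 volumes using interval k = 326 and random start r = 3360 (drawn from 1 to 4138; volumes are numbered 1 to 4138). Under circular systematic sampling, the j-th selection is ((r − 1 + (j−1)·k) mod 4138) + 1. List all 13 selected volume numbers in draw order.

3360, 3686, 4012, 200, 526, 852, 1178, 1504, 1830, 2156, 2482, 2808, 3134

Selection 1: 3360
Selection 2: 3360 + 326 = 3686
Selection 3: 3686 + 326 = 4012
Selection 4: 4012 + 326 = 4338 → 4338 − 4138 = 200
Selection 5: 200 + 326 = 526
Selection 6: 526 + 326 = 852
Selection 7: 852 + 326 = 1178
Selection 8: 1178 + 326 = 1504
Selection 9: 1504 + 326 = 1830
Selection 10: 1830 + 326 = 2156
Selection 11: 2156 + 326 = 2482
Selection 12: 2482 + 326 = 2808
Selection 13: 2808 + 326 = 3134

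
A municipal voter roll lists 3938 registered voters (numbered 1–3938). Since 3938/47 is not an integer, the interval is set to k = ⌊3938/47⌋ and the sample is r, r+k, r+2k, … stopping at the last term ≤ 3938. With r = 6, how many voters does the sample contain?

k = ⌊3938/47⌋ = 83
Achieved size = ⌊(3938 − 6)/83⌋ + 1 = ⌊3932/83⌋ + 1 = 47 + 1 = 48
(last selection: 6 + 47×83 = 3907 ≤ 3938; next would be 3990 > 3938)

48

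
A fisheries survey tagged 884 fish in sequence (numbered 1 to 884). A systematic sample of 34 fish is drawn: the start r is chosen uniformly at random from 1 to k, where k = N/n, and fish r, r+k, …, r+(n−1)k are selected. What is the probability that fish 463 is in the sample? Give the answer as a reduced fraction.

k = 884/34 = 26.
Fish 463 is selected iff r ≡ 463 (mod 26); exactly one such r in {1,…,26}.
Inclusion probability = 1/26.

1/26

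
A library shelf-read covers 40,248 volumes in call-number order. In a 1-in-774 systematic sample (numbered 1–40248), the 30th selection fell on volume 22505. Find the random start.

k = 774
r = 22505 − (30−1)×774 = 22505 − 22446 = 59

59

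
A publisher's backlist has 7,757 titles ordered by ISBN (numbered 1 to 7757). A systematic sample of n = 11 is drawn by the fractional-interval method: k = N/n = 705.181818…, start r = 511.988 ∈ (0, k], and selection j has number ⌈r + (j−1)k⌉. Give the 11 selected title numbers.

512, 1218, 1923, 2628, 3333, 4038, 4744, 5449, 6154, 6859, 7564

j=1: r + 0k = 511.988 → ⌈·⌉ = 512
j=2: r + 1k = 1217.169818… → ⌈·⌉ = 1218
j=3: r + 2k = 1922.351636… → ⌈·⌉ = 1923
j=4: r + 3k = 2627.533454… → ⌈·⌉ = 2628
j=5: r + 4k = 3332.715272… → ⌈·⌉ = 3333
j=6: r + 5k = 4037.897090… → ⌈·⌉ = 4038
j=7: r + 6k = 4743.078909… → ⌈·⌉ = 4744
j=8: r + 7k = 5448.260727… → ⌈·⌉ = 5449
j=9: r + 8k = 6153.442545… → ⌈·⌉ = 6154
j=10: r + 9k = 6858.624363… → ⌈·⌉ = 6859
j=11: r + 10k = 7563.806181… → ⌈·⌉ = 7564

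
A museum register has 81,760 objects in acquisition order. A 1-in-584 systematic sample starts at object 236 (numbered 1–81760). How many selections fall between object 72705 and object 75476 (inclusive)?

k = 584
First selection ≥ 72705: 236 + ⌈(72705−236)/584⌉·584 = 236 + 125×584 = 73236
Last selection ≤ 75476: 236 + ⌊(75476−236)/584⌋·584 = 236 + 128×584 = 74988
Count = 128 − 125 + 1 = 4

4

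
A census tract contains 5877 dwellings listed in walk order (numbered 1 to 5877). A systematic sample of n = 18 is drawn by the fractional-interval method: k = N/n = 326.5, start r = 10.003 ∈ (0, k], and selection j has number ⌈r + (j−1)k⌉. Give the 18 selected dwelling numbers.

11, 337, 664, 990, 1317, 1643, 1970, 2296, 2623, 2949, 3276, 3602, 3929, 4255, 4582, 4908, 5235, 5561

j=1: r + 0k = 10.003 → ⌈·⌉ = 11
j=2: r + 1k = 336.503 → ⌈·⌉ = 337
j=3: r + 2k = 663.003 → ⌈·⌉ = 664
j=4: r + 3k = 989.503 → ⌈·⌉ = 990
j=5: r + 4k = 1316.003 → ⌈·⌉ = 1317
j=6: r + 5k = 1642.503 → ⌈·⌉ = 1643
j=7: r + 6k = 1969.003 → ⌈·⌉ = 1970
j=8: r + 7k = 2295.503 → ⌈·⌉ = 2296
j=9: r + 8k = 2622.003 → ⌈·⌉ = 2623
j=10: r + 9k = 2948.503 → ⌈·⌉ = 2949
j=11: r + 10k = 3275.003 → ⌈·⌉ = 3276
j=12: r + 11k = 3601.503 → ⌈·⌉ = 3602
j=13: r + 12k = 3928.003 → ⌈·⌉ = 3929
j=14: r + 13k = 4254.503 → ⌈·⌉ = 4255
j=15: r + 14k = 4581.003 → ⌈·⌉ = 4582
j=16: r + 15k = 4907.503 → ⌈·⌉ = 4908
j=17: r + 16k = 5234.003 → ⌈·⌉ = 5235
j=18: r + 17k = 5560.503 → ⌈·⌉ = 5561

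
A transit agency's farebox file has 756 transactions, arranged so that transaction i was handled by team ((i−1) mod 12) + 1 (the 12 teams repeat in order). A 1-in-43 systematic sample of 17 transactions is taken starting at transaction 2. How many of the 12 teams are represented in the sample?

Consecutive selections differ by k = 43, so their team numbers differ by 43 mod 12 = 7.
gcd(43, 12) = 1, so the sample visits 12/1 = 12 distinct residues mod 12.
Start 2 is team 2; the teams hit are 1, 2, 3, 4, 5, 6, 7, 8, 9, 10, 11, 12.

12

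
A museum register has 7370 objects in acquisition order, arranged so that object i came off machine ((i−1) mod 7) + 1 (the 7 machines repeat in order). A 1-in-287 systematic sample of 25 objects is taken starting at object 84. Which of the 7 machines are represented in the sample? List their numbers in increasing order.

Consecutive selections differ by k = 287, so their machine numbers differ by 287 mod 7 = 0.
gcd(287, 7) = 7, so the sample visits 7/7 = 1 distinct residues mod 7.
Start 84 is machine 7; the machines hit are 7.

7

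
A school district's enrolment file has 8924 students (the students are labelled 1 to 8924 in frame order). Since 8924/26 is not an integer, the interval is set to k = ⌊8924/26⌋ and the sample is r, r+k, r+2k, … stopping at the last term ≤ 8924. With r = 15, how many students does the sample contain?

26

k = ⌊8924/26⌋ = 343
Achieved size = ⌊(8924 − 15)/343⌋ + 1 = ⌊8909/343⌋ + 1 = 25 + 1 = 26
(last selection: 15 + 25×343 = 8590 ≤ 8924; next would be 8933 > 8924)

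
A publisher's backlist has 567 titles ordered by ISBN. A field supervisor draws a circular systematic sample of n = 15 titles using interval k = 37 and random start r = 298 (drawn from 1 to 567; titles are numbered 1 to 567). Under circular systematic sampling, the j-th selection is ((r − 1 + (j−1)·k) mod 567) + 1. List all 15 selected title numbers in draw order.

Selection 1: 298
Selection 2: 298 + 37 = 335
Selection 3: 335 + 37 = 372
Selection 4: 372 + 37 = 409
Selection 5: 409 + 37 = 446
Selection 6: 446 + 37 = 483
Selection 7: 483 + 37 = 520
Selection 8: 520 + 37 = 557
Selection 9: 557 + 37 = 594 → 594 − 567 = 27
Selection 10: 27 + 37 = 64
Selection 11: 64 + 37 = 101
Selection 12: 101 + 37 = 138
Selection 13: 138 + 37 = 175
Selection 14: 175 + 37 = 212
Selection 15: 212 + 37 = 249

298, 335, 372, 409, 446, 483, 520, 557, 27, 64, 101, 138, 175, 212, 249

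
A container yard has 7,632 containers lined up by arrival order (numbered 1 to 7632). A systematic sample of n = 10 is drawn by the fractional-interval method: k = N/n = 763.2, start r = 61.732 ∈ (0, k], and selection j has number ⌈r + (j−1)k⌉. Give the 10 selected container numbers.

j=1: r + 0k = 61.732 → ⌈·⌉ = 62
j=2: r + 1k = 824.932 → ⌈·⌉ = 825
j=3: r + 2k = 1588.132 → ⌈·⌉ = 1589
j=4: r + 3k = 2351.332 → ⌈·⌉ = 2352
j=5: r + 4k = 3114.532 → ⌈·⌉ = 3115
j=6: r + 5k = 3877.732 → ⌈·⌉ = 3878
j=7: r + 6k = 4640.932 → ⌈·⌉ = 4641
j=8: r + 7k = 5404.132 → ⌈·⌉ = 5405
j=9: r + 8k = 6167.332 → ⌈·⌉ = 6168
j=10: r + 9k = 6930.532 → ⌈·⌉ = 6931

62, 825, 1589, 2352, 3115, 3878, 4641, 5405, 6168, 6931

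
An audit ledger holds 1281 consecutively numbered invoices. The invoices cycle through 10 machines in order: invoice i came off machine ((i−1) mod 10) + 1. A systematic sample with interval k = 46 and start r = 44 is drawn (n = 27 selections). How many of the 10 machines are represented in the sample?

Consecutive selections differ by k = 46, so their machine numbers differ by 46 mod 10 = 6.
gcd(46, 10) = 2, so the sample visits 10/2 = 5 distinct residues mod 10.
Start 44 is machine 4; the machines hit are 2, 4, 6, 8, 10.

5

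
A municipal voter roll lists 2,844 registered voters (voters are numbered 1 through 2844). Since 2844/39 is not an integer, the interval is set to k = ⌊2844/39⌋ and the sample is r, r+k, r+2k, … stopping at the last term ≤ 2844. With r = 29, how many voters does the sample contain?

40

k = ⌊2844/39⌋ = 72
Achieved size = ⌊(2844 − 29)/72⌋ + 1 = ⌊2815/72⌋ + 1 = 39 + 1 = 40
(last selection: 29 + 39×72 = 2837 ≤ 2844; next would be 2909 > 2844)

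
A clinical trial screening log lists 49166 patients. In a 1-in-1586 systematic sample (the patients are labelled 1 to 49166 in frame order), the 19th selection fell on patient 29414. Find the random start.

866

k = 1586
r = 29414 − (19−1)×1586 = 29414 − 28548 = 866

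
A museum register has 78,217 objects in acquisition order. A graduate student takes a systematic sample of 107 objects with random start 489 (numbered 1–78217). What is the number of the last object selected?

k = 78217/107 = 731
107th selection = r + (107−1)·k = 489 + 106×731 = 489 + 77486 = 77975

77975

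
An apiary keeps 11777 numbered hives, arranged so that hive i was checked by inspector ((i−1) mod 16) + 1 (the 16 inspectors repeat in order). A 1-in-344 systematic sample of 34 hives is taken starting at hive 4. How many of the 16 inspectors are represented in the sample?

Consecutive selections differ by k = 344, so their inspector numbers differ by 344 mod 16 = 8.
gcd(344, 16) = 8, so the sample visits 16/8 = 2 distinct residues mod 16.
Start 4 is inspector 4; the inspectors hit are 4, 12.

2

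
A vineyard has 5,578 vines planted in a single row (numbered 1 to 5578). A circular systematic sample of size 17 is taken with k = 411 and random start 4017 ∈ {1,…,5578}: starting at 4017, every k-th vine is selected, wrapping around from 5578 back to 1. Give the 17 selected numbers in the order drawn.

Selection 1: 4017
Selection 2: 4017 + 411 = 4428
Selection 3: 4428 + 411 = 4839
Selection 4: 4839 + 411 = 5250
Selection 5: 5250 + 411 = 5661 → 5661 − 5578 = 83
Selection 6: 83 + 411 = 494
Selection 7: 494 + 411 = 905
Selection 8: 905 + 411 = 1316
Selection 9: 1316 + 411 = 1727
Selection 10: 1727 + 411 = 2138
Selection 11: 2138 + 411 = 2549
Selection 12: 2549 + 411 = 2960
Selection 13: 2960 + 411 = 3371
Selection 14: 3371 + 411 = 3782
Selection 15: 3782 + 411 = 4193
Selection 16: 4193 + 411 = 4604
Selection 17: 4604 + 411 = 5015

4017, 4428, 4839, 5250, 83, 494, 905, 1316, 1727, 2138, 2549, 2960, 3371, 3782, 4193, 4604, 5015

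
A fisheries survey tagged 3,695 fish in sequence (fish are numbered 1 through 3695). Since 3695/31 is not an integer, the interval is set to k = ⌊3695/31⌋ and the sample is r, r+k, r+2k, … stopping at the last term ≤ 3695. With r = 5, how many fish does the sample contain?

k = ⌊3695/31⌋ = 119
Achieved size = ⌊(3695 − 5)/119⌋ + 1 = ⌊3690/119⌋ + 1 = 31 + 1 = 32
(last selection: 5 + 31×119 = 3694 ≤ 3695; next would be 3813 > 3695)

32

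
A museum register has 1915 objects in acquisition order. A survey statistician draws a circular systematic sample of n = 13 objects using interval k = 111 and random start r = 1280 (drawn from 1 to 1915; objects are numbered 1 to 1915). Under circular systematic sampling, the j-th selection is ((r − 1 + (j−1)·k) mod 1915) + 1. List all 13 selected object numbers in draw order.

1280, 1391, 1502, 1613, 1724, 1835, 31, 142, 253, 364, 475, 586, 697

Selection 1: 1280
Selection 2: 1280 + 111 = 1391
Selection 3: 1391 + 111 = 1502
Selection 4: 1502 + 111 = 1613
Selection 5: 1613 + 111 = 1724
Selection 6: 1724 + 111 = 1835
Selection 7: 1835 + 111 = 1946 → 1946 − 1915 = 31
Selection 8: 31 + 111 = 142
Selection 9: 142 + 111 = 253
Selection 10: 253 + 111 = 364
Selection 11: 364 + 111 = 475
Selection 12: 475 + 111 = 586
Selection 13: 586 + 111 = 697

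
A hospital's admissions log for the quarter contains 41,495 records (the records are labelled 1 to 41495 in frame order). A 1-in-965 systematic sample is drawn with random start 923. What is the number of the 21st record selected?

k = 965
21st selection = r + (21−1)·k = 923 + 20×965 = 923 + 19300 = 20223

20223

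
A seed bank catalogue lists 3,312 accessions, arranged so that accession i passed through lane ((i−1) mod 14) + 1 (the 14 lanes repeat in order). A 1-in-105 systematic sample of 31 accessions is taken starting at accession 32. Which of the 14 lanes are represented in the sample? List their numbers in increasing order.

4, 11

Consecutive selections differ by k = 105, so their lane numbers differ by 105 mod 14 = 7.
gcd(105, 14) = 7, so the sample visits 14/7 = 2 distinct residues mod 14.
Start 32 is lane 4; the lanes hit are 4, 11.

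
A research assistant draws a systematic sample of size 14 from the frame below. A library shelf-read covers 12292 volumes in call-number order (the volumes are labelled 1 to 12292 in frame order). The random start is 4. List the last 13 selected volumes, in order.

882, 1760, 2638, 3516, 4394, 5272, 6150, 7028, 7906, 8784, 9662, 10540, 11418

k = N/n = 12292/14 = 878
2nd selection = 4 + 1×878 = 882
3rd: 882 + 878 = 1760
4th: 1760 + 878 = 2638
5th: 2638 + 878 = 3516
6th: 3516 + 878 = 4394
7th: 4394 + 878 = 5272
8th: 5272 + 878 = 6150
9th: 6150 + 878 = 7028
10th: 7028 + 878 = 7906
11th: 7906 + 878 = 8784
12th: 8784 + 878 = 9662
13th: 9662 + 878 = 10540
14th: 10540 + 878 = 11418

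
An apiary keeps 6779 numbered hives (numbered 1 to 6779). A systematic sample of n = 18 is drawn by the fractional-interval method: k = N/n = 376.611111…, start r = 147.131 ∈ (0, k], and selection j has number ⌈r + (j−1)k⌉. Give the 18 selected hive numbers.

148, 524, 901, 1277, 1654, 2031, 2407, 2784, 3161, 3537, 3914, 4290, 4667, 5044, 5420, 5797, 6173, 6550

j=1: r + 0k = 147.131 → ⌈·⌉ = 148
j=2: r + 1k = 523.742111… → ⌈·⌉ = 524
j=3: r + 2k = 900.353222… → ⌈·⌉ = 901
j=4: r + 3k = 1276.964333… → ⌈·⌉ = 1277
j=5: r + 4k = 1653.575444… → ⌈·⌉ = 1654
j=6: r + 5k = 2030.186555… → ⌈·⌉ = 2031
j=7: r + 6k = 2406.797666… → ⌈·⌉ = 2407
j=8: r + 7k = 2783.408777… → ⌈·⌉ = 2784
j=9: r + 8k = 3160.019888… → ⌈·⌉ = 3161
j=10: r + 9k = 3536.631 → ⌈·⌉ = 3537
j=11: r + 10k = 3913.242111… → ⌈·⌉ = 3914
j=12: r + 11k = 4289.853222… → ⌈·⌉ = 4290
j=13: r + 12k = 4666.464333… → ⌈·⌉ = 4667
j=14: r + 13k = 5043.075444… → ⌈·⌉ = 5044
j=15: r + 14k = 5419.686555… → ⌈·⌉ = 5420
j=16: r + 15k = 5796.297666… → ⌈·⌉ = 5797
j=17: r + 16k = 6172.908777… → ⌈·⌉ = 6173
j=18: r + 17k = 6549.519888… → ⌈·⌉ = 6550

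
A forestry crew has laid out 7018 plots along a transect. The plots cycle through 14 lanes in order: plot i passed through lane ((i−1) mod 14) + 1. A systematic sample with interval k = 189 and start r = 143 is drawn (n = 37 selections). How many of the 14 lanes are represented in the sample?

Consecutive selections differ by k = 189, so their lane numbers differ by 189 mod 14 = 7.
gcd(189, 14) = 7, so the sample visits 14/7 = 2 distinct residues mod 14.
Start 143 is lane 3; the lanes hit are 3, 10.

2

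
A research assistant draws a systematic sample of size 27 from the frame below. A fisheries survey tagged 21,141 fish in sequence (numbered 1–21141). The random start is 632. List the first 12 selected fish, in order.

632, 1415, 2198, 2981, 3764, 4547, 5330, 6113, 6896, 7679, 8462, 9245

k = N/n = 21141/27 = 783
fish 1: 632
fish 2: 632 + 783 = 1415
fish 3: 1415 + 783 = 2198
fish 4: 2198 + 783 = 2981
fish 5: 2981 + 783 = 3764
fish 6: 3764 + 783 = 4547
fish 7: 4547 + 783 = 5330
fish 8: 5330 + 783 = 6113
fish 9: 6113 + 783 = 6896
fish 10: 6896 + 783 = 7679
fish 11: 7679 + 783 = 8462
fish 12: 8462 + 783 = 9245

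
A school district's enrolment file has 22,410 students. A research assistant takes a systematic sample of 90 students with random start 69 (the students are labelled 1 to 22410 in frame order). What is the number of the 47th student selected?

11523

k = 22410/90 = 249
47th selection = r + (47−1)·k = 69 + 46×249 = 69 + 11454 = 11523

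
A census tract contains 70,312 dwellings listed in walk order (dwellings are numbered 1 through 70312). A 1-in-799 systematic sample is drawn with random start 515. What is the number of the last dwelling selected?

70028

k = 799
88th selection = r + (88−1)·k = 515 + 87×799 = 515 + 69513 = 70028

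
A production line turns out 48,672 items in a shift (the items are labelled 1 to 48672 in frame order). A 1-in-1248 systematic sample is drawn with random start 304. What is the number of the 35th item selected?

42736

k = 1248
35th selection = r + (35−1)·k = 304 + 34×1248 = 304 + 42432 = 42736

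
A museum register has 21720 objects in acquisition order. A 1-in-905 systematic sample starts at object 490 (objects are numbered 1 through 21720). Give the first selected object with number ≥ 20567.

k = 905
Steps past start: ⌈(20567 − 490)/905⌉ = ⌈20077/905⌉ = 23
Selected object: 490 + 23×905 = 21305

21305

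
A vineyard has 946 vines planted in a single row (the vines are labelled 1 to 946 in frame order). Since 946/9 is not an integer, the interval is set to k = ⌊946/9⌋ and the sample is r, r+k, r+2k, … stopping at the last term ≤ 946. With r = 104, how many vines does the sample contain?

9

k = ⌊946/9⌋ = 105
Achieved size = ⌊(946 − 104)/105⌋ + 1 = ⌊842/105⌋ + 1 = 8 + 1 = 9
(last selection: 104 + 8×105 = 944 ≤ 946; next would be 1049 > 946)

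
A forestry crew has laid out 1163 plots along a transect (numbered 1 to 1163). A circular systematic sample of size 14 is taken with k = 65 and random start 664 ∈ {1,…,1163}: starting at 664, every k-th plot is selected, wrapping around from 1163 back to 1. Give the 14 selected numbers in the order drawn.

664, 729, 794, 859, 924, 989, 1054, 1119, 21, 86, 151, 216, 281, 346

Selection 1: 664
Selection 2: 664 + 65 = 729
Selection 3: 729 + 65 = 794
Selection 4: 794 + 65 = 859
Selection 5: 859 + 65 = 924
Selection 6: 924 + 65 = 989
Selection 7: 989 + 65 = 1054
Selection 8: 1054 + 65 = 1119
Selection 9: 1119 + 65 = 1184 → 1184 − 1163 = 21
Selection 10: 21 + 65 = 86
Selection 11: 86 + 65 = 151
Selection 12: 151 + 65 = 216
Selection 13: 216 + 65 = 281
Selection 14: 281 + 65 = 346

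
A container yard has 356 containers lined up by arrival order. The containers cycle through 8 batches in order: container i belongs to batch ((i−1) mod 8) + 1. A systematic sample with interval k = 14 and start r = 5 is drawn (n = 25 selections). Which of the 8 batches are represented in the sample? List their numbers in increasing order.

Consecutive selections differ by k = 14, so their batch numbers differ by 14 mod 8 = 6.
gcd(14, 8) = 2, so the sample visits 8/2 = 4 distinct residues mod 8.
Start 5 is batch 5; the batches hit are 1, 3, 5, 7.

1, 3, 5, 7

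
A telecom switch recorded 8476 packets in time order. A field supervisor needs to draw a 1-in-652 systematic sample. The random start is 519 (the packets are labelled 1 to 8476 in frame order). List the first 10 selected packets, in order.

packet 1: 519
packet 2: 519 + 652 = 1171
packet 3: 1171 + 652 = 1823
packet 4: 1823 + 652 = 2475
packet 5: 2475 + 652 = 3127
packet 6: 3127 + 652 = 3779
packet 7: 3779 + 652 = 4431
packet 8: 4431 + 652 = 5083
packet 9: 5083 + 652 = 5735
packet 10: 5735 + 652 = 6387

519, 1171, 1823, 2475, 3127, 3779, 4431, 5083, 5735, 6387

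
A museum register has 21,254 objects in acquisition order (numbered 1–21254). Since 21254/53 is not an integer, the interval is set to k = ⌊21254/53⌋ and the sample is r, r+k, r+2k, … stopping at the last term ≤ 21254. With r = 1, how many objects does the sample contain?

k = ⌊21254/53⌋ = 401
Achieved size = ⌊(21254 − 1)/401⌋ + 1 = ⌊21253/401⌋ + 1 = 53 + 1 = 54
(last selection: 1 + 53×401 = 21254 ≤ 21254; next would be 21655 > 21254)

54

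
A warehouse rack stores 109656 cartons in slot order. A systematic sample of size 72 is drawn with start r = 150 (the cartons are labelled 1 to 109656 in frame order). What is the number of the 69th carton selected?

103714

k = 109656/72 = 1523
69th selection = r + (69−1)·k = 150 + 68×1523 = 150 + 103564 = 103714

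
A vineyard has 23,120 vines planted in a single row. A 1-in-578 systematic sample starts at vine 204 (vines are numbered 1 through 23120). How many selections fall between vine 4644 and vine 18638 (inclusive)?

24

k = 578
First selection ≥ 4644: 204 + ⌈(4644−204)/578⌉·578 = 204 + 8×578 = 4828
Last selection ≤ 18638: 204 + ⌊(18638−204)/578⌋·578 = 204 + 31×578 = 18122
Count = 31 − 8 + 1 = 24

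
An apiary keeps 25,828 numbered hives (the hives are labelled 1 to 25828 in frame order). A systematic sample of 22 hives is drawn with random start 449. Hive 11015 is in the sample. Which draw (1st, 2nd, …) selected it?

10

k = 25828/22 = 1174
position = (11015 − 449)/1174 + 1 = 10566/1174 + 1 = 9 + 1 = 10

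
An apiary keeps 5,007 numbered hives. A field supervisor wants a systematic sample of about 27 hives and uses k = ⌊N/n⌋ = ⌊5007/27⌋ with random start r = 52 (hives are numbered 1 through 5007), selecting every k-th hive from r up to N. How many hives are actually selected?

k = ⌊5007/27⌋ = 185
Achieved size = ⌊(5007 − 52)/185⌋ + 1 = ⌊4955/185⌋ + 1 = 26 + 1 = 27
(last selection: 52 + 26×185 = 4862 ≤ 5007; next would be 5047 > 5007)

27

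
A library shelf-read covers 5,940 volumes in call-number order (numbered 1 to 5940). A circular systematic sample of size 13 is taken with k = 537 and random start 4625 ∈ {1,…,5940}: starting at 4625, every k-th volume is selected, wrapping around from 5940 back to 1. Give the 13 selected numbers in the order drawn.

Selection 1: 4625
Selection 2: 4625 + 537 = 5162
Selection 3: 5162 + 537 = 5699
Selection 4: 5699 + 537 = 6236 → 6236 − 5940 = 296
Selection 5: 296 + 537 = 833
Selection 6: 833 + 537 = 1370
Selection 7: 1370 + 537 = 1907
Selection 8: 1907 + 537 = 2444
Selection 9: 2444 + 537 = 2981
Selection 10: 2981 + 537 = 3518
Selection 11: 3518 + 537 = 4055
Selection 12: 4055 + 537 = 4592
Selection 13: 4592 + 537 = 5129

4625, 5162, 5699, 296, 833, 1370, 1907, 2444, 2981, 3518, 4055, 4592, 5129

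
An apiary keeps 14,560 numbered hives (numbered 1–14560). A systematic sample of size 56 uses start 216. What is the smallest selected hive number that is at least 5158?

5416

k = 14560/56 = 260
Steps past start: ⌈(5158 − 216)/260⌉ = ⌈4942/260⌉ = 20
Selected hive: 216 + 20×260 = 5416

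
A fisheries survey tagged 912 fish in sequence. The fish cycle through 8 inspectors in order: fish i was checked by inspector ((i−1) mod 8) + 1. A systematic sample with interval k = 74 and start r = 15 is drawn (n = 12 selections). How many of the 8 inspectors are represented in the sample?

4

Consecutive selections differ by k = 74, so their inspector numbers differ by 74 mod 8 = 2.
gcd(74, 8) = 2, so the sample visits 8/2 = 4 distinct residues mod 8.
Start 15 is inspector 7; the inspectors hit are 1, 3, 5, 7.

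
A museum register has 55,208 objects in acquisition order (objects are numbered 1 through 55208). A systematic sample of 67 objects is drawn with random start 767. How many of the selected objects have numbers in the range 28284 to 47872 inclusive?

k = 55208/67 = 824
First selection ≥ 28284: 767 + ⌈(28284−767)/824⌉·824 = 767 + 34×824 = 28783
Last selection ≤ 47872: 767 + ⌊(47872−767)/824⌋·824 = 767 + 57×824 = 47735
Count = 57 − 34 + 1 = 24

24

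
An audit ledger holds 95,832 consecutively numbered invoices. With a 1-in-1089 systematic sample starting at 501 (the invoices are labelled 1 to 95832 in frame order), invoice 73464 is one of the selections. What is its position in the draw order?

k = 1089
position = (73464 − 501)/1089 + 1 = 72963/1089 + 1 = 67 + 1 = 68

68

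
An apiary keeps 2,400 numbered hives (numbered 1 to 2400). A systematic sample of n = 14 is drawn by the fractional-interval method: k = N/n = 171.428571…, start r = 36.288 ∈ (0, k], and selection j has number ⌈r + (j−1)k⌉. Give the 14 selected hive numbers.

37, 208, 380, 551, 723, 894, 1065, 1237, 1408, 1580, 1751, 1923, 2094, 2265

j=1: r + 0k = 36.288 → ⌈·⌉ = 37
j=2: r + 1k = 207.716571… → ⌈·⌉ = 208
j=3: r + 2k = 379.145142… → ⌈·⌉ = 380
j=4: r + 3k = 550.573714… → ⌈·⌉ = 551
j=5: r + 4k = 722.002285… → ⌈·⌉ = 723
j=6: r + 5k = 893.430857… → ⌈·⌉ = 894
j=7: r + 6k = 1064.859428… → ⌈·⌉ = 1065
j=8: r + 7k = 1236.288 → ⌈·⌉ = 1237
j=9: r + 8k = 1407.716571… → ⌈·⌉ = 1408
j=10: r + 9k = 1579.145142… → ⌈·⌉ = 1580
j=11: r + 10k = 1750.573714… → ⌈·⌉ = 1751
j=12: r + 11k = 1922.002285… → ⌈·⌉ = 1923
j=13: r + 12k = 2093.430857… → ⌈·⌉ = 2094
j=14: r + 13k = 2264.859428… → ⌈·⌉ = 2265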